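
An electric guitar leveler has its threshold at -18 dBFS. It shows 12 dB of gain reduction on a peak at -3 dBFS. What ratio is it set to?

5:1

Input overshoot = -3 − (-18) = 15 dB.
Output overshoot = 15 − 12 = 3 dB.
Ratio = input overshoot / output overshoot = 15 / 3 = 5.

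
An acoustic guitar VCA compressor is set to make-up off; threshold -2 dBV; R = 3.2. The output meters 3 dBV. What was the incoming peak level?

14 dBV

That's 5 dB above the -2 dBV threshold.
Before 3.2:1 compression the overshoot was 5 × 3.2 = 16 dB, so input = -2 + 16 = 14 dBV.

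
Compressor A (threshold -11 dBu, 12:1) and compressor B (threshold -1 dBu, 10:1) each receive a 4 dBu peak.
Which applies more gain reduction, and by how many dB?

A, by 9.25 dB

A: 15 dB over, compressed to 1.25 dB over, so 13.75 dB of GR.
B: 5 dB over, compressed to 0.5 dB over, so 4.5 dB of GR.
Difference: 9.25 dB in favour of A.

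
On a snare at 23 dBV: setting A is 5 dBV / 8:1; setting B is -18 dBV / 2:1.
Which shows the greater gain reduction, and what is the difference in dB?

A: 18 dB over, compressed to 2.25 dB over, so 15.75 dB of GR.
B: 41 dB over, compressed to 20.5 dB over, so 20.5 dB of GR.
B applies 4.75 dB more gain reduction.

B, by 4.75 dB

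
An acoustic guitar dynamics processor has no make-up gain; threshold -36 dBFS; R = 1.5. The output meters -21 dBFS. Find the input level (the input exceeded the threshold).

Post-compression overshoot = -21 − (-36) = 15 dB.
Before 1.5:1 compression the overshoot was 15 × 1.5 = 22.5 dB, so input = -36 + 22.5 = -13.5 dBFS.

-13.5 dBFS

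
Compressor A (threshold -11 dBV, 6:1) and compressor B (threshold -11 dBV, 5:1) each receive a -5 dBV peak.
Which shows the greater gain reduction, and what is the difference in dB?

A: GR = 6 − 6/6 = 5 dB.
B: GR = 6 − 6/5 = 4.8 dB.
A applies 0.2 dB more gain reduction.

A, by 0.2 dB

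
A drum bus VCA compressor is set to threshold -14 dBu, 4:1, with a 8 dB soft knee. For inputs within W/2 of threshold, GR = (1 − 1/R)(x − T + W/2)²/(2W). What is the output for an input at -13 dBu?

x − T + W/2 = -13 − (-14) + 4 = 5.
GR = (1 − 1/4) × 5² / 16 = 0.75 × 25 / 16 = 1.171875 dB.
Output = -13 − 1.171875 = -14.171875 dBu.

-14.171875 dBu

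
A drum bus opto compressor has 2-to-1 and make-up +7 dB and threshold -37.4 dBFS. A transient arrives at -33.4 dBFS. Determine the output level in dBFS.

The input is 4 dB above the -37.4 dBFS threshold.
2:1 compression reduces that to 4/2 = 2 dB over.
So the level is -37.4 + 2 = -35.4 dBFS; make-up adds 7 dB, giving -28.4 dBFS.

-28.4 dBFS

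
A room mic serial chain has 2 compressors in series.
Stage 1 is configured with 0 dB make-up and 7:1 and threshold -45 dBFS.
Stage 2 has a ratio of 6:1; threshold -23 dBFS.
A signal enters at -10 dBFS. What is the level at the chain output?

Stage 1: 35 dB above -45 dBFS, reduced 7:1 to 5 dB above → -40 dBFS.
Stage 2: below threshold (-40 ≤ -23); passes unchanged; output -40 dBFS.

-40 dBFS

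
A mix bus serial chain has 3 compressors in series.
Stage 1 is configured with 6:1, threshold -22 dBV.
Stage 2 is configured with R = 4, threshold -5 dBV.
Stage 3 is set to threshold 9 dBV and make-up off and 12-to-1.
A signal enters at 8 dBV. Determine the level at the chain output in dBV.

Stage 1: 8 dBV is 30 dB over -22 dBV; at 6:1 that becomes 5 dB over, giving -17 dBV.
Stage 2: below threshold (-17 ≤ -5); passes unchanged; output -17 dBV.
Stage 3: below threshold (-17 ≤ 9); passes unchanged; output -17 dBV.

-17 dBV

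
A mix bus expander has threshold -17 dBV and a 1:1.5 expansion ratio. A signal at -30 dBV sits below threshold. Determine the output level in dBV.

-36.5 dBV

Undershoot = (-17) − (-30) = 13 dB.
At 1:1.5, that expands to 19.5 dB under threshold.
Output = -17 − 19.5 = -36.5 dBV.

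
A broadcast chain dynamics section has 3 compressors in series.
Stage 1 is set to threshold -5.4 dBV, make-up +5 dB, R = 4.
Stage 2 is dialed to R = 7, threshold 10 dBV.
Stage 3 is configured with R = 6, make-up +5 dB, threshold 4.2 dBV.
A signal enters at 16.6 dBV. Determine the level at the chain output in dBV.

9.35 dBV

Stage 1: 22 dB above -5.4 dBV, reduced 4:1 to 5.5 dB above → 0.1 dBV; +5 dB make-up → 5.1 dBV.
Stage 2: below threshold (5.1 ≤ 10); passes unchanged; output 5.1 dBV.
Stage 3: 0.9 dB above 4.2 dBV, reduced 6:1 to 0.15 dB above → 4.35 dBV; +5 dB make-up → 9.35 dBV.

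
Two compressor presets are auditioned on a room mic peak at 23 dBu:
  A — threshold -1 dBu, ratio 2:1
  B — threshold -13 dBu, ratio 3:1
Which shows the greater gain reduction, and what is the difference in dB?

B, by 12 dB

A: 24 dB over, compressed to 12 dB over, so 12 dB of GR.
B: 36 dB over, compressed to 12 dB over, so 24 dB of GR.
B reduces 12 dB more.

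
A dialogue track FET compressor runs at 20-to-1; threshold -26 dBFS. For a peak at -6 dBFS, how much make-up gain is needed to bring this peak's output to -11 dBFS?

14 dB

Overshoot 20 dB → 20/20 = 1 dB after compression, so the compressed level is -26 + 1 = -25 dBFS.
Make-up = target − compressed = -11 − (-25) = 14 dB.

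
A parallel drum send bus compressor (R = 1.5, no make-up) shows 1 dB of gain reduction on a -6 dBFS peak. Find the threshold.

-9 dBFS

Gain reduction = -6 − (-7) = 1 dB; output overshoot = GR / (R − 1) = 1 / 0.5 = 2 dB.
Threshold = output − output overshoot = -7 − 2 = -9 dBFS.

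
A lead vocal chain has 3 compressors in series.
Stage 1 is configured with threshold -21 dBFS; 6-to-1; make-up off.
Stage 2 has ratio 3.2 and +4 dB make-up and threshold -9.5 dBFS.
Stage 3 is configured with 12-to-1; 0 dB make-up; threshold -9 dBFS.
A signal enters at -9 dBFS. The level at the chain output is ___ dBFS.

-15 dBFS

Stage 1: -9 dBFS is 12 dB over -21 dBFS; at 6:1 that becomes 2 dB over, giving -19 dBFS.
Stage 2: -19 dBFS ≤ -9.5 dBFS, so stage 2 doesn't engage; make-up brings it to -15 dBFS.
Stage 3: -15 dBFS is at or below the -9 dBFS threshold — no compression; output -15 dBFS.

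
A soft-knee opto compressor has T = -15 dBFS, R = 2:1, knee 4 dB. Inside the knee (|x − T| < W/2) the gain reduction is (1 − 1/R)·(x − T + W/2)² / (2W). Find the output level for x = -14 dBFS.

x − T + W/2 = -14 − (-15) + 2 = 3.
GR = (1 − 1/2) × 3² / 8 = 0.5 × 9 / 8 = 0.5625 dB.
Output = -14 − 0.5625 = -14.5625 dBFS.

-14.5625 dBFS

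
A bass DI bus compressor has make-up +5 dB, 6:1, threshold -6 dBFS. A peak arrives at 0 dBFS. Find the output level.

0 dBFS

The input is 6 dB above the -6 dBFS threshold.
6:1 compression reduces that to 6/6 = 1 dB over.
So the level is -6 + 1 = -5 dBFS; make-up adds 5 dB, giving 0 dBFS.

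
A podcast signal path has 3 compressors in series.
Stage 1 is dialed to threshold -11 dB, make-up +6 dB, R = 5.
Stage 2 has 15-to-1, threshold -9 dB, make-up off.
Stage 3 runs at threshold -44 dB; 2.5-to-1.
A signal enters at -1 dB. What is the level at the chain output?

-29.84 dB

Stage 1: overshoot 10 dB → 10/5 = 2 dB → -9 dB; +6 dB make-up → -3 dB.
Stage 2: overshoot 6 dB → 6/15 = 0.4 dB → -8.6 dB.
Stage 3: 35.4 dB above -44 dB, reduced 2.5:1 to 14.16 dB above → -29.84 dB.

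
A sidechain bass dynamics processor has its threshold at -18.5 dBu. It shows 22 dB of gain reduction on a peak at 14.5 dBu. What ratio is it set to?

Input overshoot = 14.5 − (-18.5) = 33 dB.
Output overshoot = 33 − 22 = 11 dB.
Ratio = input overshoot / output overshoot = 33 / 11 = 3.

3:1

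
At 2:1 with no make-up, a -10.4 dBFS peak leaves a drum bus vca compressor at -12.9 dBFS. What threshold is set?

Let T be the threshold. Output overshoot = (input overshoot)/R, so -12.9 − T = (-10.4 − T)/2.
2·(-12.9 − T) = -10.4 − T → 1·T = -25.8 − (-10.4) = -15.4.
T = -15.4/1 = -15.4 dBFS.

-15.4 dBFS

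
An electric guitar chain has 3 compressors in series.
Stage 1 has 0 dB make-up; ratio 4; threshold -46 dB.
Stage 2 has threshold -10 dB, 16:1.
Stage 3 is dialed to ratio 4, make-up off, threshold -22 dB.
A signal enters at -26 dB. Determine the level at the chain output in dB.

-41 dB

Stage 1: overshoot 20 dB → 20/4 = 5 dB → -41 dB.
Stage 2: -41 dB ≤ -10 dB, so stage 2 doesn't engage; output -41 dB.
Stage 3: -41 dB is at or below the -22 dB threshold — no compression; output -41 dB.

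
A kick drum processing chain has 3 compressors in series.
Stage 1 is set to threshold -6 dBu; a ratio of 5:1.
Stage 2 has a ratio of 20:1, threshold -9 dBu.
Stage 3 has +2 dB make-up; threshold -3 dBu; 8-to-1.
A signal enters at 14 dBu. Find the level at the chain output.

-6.65 dBu

Stage 1: 20 dB above -6 dBu, reduced 5:1 to 4 dB above → -2 dBu.
Stage 2: 7 dB above -9 dBu, reduced 20:1 to 0.35 dB above → -8.65 dBu.
Stage 3: below threshold (-8.65 ≤ -3); passes unchanged; make-up brings it to -6.65 dBu.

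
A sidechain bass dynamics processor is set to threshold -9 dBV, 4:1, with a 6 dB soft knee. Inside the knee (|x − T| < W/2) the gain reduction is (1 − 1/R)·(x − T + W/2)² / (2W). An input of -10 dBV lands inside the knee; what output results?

-10.25 dBV

x − T + W/2 = -10 − (-9) + 3 = 2.
GR = (1 − 1/4) × 2² / 12 = 0.75 × 4 / 12 = 0.25 dB.
Output = -10 − 0.25 = -10.25 dBV.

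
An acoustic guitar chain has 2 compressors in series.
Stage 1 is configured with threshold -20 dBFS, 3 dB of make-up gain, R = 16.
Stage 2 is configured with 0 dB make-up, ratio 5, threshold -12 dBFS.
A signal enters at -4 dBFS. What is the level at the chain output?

-16 dBFS

Stage 1: overshoot 16 dB → 16/16 = 1 dB → -19 dBFS; +3 dB make-up → -16 dBFS.
Stage 2: below threshold (-16 ≤ -12); passes unchanged; output -16 dBFS.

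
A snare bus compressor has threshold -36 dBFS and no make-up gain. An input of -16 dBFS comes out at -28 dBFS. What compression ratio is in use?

2.5:1

Input overshoot = -16 − (-36) = 20 dB; output overshoot = -28 − (-36) = 8 dB.
Ratio = 20 / 8 = 2.5.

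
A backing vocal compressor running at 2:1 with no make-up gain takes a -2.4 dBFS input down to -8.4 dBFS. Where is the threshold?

-14.4 dBFS

Gain reduction = -2.4 − (-8.4) = 6 dB; output overshoot = GR / (R − 1) = 6 / 1 = 6 dB.
Threshold = output − output overshoot = -8.4 − 6 = -14.4 dBFS.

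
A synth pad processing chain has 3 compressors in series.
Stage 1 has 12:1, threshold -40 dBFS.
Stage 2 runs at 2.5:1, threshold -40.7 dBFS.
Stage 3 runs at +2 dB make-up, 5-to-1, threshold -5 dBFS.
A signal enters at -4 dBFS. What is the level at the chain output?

-37.22 dBFS

Stage 1: 36 dB above -40 dBFS, reduced 12:1 to 3 dB above → -37 dBFS.
Stage 2: overshoot 3.7 dB → 3.7/2.5 = 1.48 dB → -39.22 dBFS.
Stage 3: -39.22 dBFS is at or below the -5 dBFS threshold — no compression; make-up brings it to -37.22 dBFS.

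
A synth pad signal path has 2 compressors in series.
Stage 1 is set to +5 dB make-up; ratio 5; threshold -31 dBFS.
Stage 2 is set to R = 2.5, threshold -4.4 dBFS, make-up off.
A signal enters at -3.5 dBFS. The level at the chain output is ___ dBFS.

-20.5 dBFS

Stage 1: overshoot 27.5 dB → 27.5/5 = 5.5 dB → -25.5 dBFS; +5 dB make-up → -20.5 dBFS.
Stage 2: -20.5 dBFS is at or below the -4.4 dBFS threshold — no compression; output -20.5 dBFS.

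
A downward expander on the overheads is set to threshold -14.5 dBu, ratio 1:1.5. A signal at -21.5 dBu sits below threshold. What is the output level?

-25 dBu

Below threshold, a 1:1.5 expander applies gain = (1.5−1)×(T − x) of attenuation.
(1.5−1) × 7 = 3.5 dB, so output = -21.5 − 3.5 = -25 dBu.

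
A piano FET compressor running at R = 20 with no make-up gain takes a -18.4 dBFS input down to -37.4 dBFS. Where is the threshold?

-38.4 dBFS

Let T be the threshold. Output overshoot = (input overshoot)/R, so -37.4 − T = (-18.4 − T)/20.
20·(-37.4 − T) = -18.4 − T → 19·T = -748 − (-18.4) = -729.6.
T = -729.6/19 = -38.4 dBFS.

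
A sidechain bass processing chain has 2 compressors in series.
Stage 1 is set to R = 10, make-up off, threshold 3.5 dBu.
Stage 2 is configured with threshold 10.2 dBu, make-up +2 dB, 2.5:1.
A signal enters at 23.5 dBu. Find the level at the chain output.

Stage 1: overshoot 20 dB → 20/10 = 2 dB → 5.5 dBu.
Stage 2: 5.5 dBu is at or below the 10.2 dBu threshold — no compression; make-up brings it to 7.5 dBu.

7.5 dBu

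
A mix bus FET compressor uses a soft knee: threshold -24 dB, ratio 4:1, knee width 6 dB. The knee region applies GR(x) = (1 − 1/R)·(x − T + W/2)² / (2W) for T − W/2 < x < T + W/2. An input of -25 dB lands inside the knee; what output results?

x − T + W/2 = -25 − (-24) + 3 = 2.
GR = (1 − 1/4) × 2² / 12 = 0.75 × 4 / 12 = 0.25 dB.
Output = -25 − 0.25 = -25.25 dB.

-25.25 dB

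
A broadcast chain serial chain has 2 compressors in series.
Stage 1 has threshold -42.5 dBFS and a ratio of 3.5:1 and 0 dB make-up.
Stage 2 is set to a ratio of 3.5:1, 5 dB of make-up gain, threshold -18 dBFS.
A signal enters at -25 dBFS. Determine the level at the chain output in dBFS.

-32.5 dBFS

Stage 1: -25 dBFS is 17.5 dB over -42.5 dBFS; at 3.5:1 that becomes 5 dB over, giving -37.5 dBFS.
Stage 2: below threshold (-37.5 ≤ -18); passes unchanged; make-up brings it to -32.5 dBFS.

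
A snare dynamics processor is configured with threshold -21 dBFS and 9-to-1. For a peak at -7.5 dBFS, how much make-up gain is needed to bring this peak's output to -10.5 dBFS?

Overshoot 13.5 dB → 13.5/9 = 1.5 dB after compression, so the compressed level is -21 + 1.5 = -19.5 dBFS.
Make-up = target − compressed = -10.5 − (-19.5) = 9 dB.

9 dB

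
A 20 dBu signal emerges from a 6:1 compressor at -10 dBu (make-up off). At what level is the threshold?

Let T be the threshold. Output overshoot = (input overshoot)/R, so -10 − T = (20 − T)/6.
6·(-10 − T) = 20 − T → 5·T = -60 − 20 = -80.
T = -80/5 = -16 dBu.

-16 dBu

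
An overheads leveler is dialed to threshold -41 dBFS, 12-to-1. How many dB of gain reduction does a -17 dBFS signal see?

22 dB

Overshoot = -17 − (-41) = 24 dB.
A 12:1 ratio leaves 2 dB of that excess.
So the signal is attenuated by 24 − 2 = 22 dB.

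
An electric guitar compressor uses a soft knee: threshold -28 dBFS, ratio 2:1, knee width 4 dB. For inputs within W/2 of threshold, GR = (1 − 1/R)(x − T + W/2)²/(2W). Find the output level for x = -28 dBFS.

x − T + W/2 = -28 − (-28) + 2 = 2.
GR = (1 − 1/2) × 2² / 8 = 0.5 × 4 / 8 = 0.25 dB.
Output = -28 − 0.25 = -28.25 dBFS.

-28.25 dBFS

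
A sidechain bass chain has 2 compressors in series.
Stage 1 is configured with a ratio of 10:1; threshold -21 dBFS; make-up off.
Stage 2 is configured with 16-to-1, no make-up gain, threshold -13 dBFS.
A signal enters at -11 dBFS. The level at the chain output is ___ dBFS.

-20 dBFS

Stage 1: -11 dBFS is 10 dB over -21 dBFS; at 10:1 that becomes 1 dB over, giving -20 dBFS.
Stage 2: below threshold (-20 ≤ -13); passes unchanged; output -20 dBFS.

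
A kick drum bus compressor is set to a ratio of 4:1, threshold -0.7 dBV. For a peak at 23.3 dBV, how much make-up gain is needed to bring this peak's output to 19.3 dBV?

Without make-up, output = threshold + overshoot/4 = -0.7 + 6 = 5.3 dBV.
Gap to target: 14 dB.

14 dB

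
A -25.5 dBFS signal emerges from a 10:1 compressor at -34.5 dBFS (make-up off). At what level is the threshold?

-35.5 dBFS

Gain reduction = -25.5 − (-34.5) = 9 dB; output overshoot = GR / (R − 1) = 9 / 9 = 1 dB.
Threshold = output − output overshoot = -34.5 − 1 = -35.5 dBFS.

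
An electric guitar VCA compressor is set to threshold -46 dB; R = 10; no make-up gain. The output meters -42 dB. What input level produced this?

-6 dB

Post-compression overshoot = -42 − (-46) = 4 dB.
Undo the ratio: input overshoot = 4 × 10 = 40 dB, giving input = -6 dB.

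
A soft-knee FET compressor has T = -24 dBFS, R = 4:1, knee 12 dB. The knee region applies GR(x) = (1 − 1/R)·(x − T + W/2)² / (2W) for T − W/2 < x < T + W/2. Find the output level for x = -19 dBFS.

-22.78125 dBFS

x − T + W/2 = -19 − (-24) + 6 = 11.
GR = (1 − 1/4) × 11² / 24 = 0.75 × 121 / 24 = 3.78125 dB.
Output = -19 − 3.78125 = -22.78125 dBFS.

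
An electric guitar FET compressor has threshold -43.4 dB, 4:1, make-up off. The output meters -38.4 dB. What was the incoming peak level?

That's 5 dB above the -43.4 dB threshold.
Input overshoot = R × output overshoot = 20 dB → input = -43.4 + 20 = -23.4 dB.

-23.4 dB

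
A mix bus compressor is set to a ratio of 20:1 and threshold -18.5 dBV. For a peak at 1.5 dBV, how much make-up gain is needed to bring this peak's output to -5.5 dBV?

The peak compresses to -18.5 + 20/20 = -17.5 dBV.
To reach -5.5 dBV requires -5.5 − (-17.5) = 12 dB of make-up.

12 dB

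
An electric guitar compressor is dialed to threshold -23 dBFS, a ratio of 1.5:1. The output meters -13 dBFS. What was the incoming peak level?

The compressed level sits -13 − (-23) = 10 dB over threshold.
Before 1.5:1 compression the overshoot was 10 × 1.5 = 15 dB, so input = -23 + 15 = -8 dBFS.

-8 dBFS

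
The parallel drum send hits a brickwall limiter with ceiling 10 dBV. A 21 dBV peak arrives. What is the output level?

At ∞:1, everything above 10 dBV is held at the ceiling.

10 dBV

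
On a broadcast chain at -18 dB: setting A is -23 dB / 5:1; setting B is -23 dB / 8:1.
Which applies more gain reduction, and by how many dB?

A: overshoot 5 dB → output overshoot 1 dB → GR 4 dB.
B: overshoot 5 dB → output overshoot 0.625 dB → GR 4.375 dB.
B reduces 0.375 dB more.

B, by 0.375 dB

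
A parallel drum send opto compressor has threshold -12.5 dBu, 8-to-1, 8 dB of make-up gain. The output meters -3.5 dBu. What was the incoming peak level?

-4.5 dBu

Remove make-up: -3.5 − 8 = -11.5 dBu.
That's 1 dB above the -12.5 dBu threshold.
Input overshoot = R × output overshoot = 8 dB → input = -12.5 + 8 = -4.5 dBu.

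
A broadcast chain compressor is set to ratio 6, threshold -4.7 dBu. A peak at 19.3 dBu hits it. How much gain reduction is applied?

20 dB

Overshoot = 19.3 − (-4.7) = 24 dB.
After 6:1 compression the overshoot becomes 24/6 = 4 dB.
GR = overshoot in − overshoot out = 24 − 4 = 20 dB.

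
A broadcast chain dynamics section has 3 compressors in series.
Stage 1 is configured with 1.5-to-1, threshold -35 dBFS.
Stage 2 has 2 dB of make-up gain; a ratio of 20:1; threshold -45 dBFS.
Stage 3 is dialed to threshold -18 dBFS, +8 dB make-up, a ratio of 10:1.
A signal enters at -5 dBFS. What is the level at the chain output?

-33.5 dBFS

Stage 1: -5 dBFS is 30 dB over -35 dBFS; at 1.5:1 that becomes 20 dB over, giving -15 dBFS.
Stage 2: overshoot 30 dB → 30/20 = 1.5 dB → -43.5 dBFS; +2 dB make-up → -41.5 dBFS.
Stage 3: below threshold (-41.5 ≤ -18); passes unchanged; make-up brings it to -33.5 dBFS.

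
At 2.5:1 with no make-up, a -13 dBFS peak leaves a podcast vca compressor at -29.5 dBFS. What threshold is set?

-40.5 dBFS

Gain reduction = -13 − (-29.5) = 16.5 dB; output overshoot = GR / (R − 1) = 16.5 / 1.5 = 11 dB.
Threshold = output − output overshoot = -29.5 − 11 = -40.5 dBFS.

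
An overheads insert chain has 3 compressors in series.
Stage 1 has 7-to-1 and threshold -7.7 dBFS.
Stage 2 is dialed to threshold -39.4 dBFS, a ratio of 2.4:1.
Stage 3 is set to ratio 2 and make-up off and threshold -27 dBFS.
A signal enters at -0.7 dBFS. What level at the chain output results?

Stage 1: 7 dB above -7.7 dBFS, reduced 7:1 to 1 dB above → -6.7 dBFS.
Stage 2: -6.7 dBFS is 32.7 dB over -39.4 dBFS; at 2.4:1 that becomes 13.625 dB over, giving -25.775 dBFS.
Stage 3: overshoot 1.225 dB → 1.225/2 = 0.6125 dB → -26.3875 dBFS.

-26.3875 dBFS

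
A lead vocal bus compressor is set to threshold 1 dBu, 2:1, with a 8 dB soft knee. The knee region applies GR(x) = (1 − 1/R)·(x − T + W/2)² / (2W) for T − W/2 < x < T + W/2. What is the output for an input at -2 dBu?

x − T + W/2 = -2 − 1 + 4 = 1.
GR = (1 − 1/2) × 1² / 16 = 0.5 × 1 / 16 = 0.03125 dB.
Output = -2 − 0.03125 = -2.03125 dBu.

-2.03125 dBu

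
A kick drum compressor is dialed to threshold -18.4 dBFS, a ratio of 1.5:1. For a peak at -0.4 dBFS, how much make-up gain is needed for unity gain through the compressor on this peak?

Without make-up, output = threshold + overshoot/1.5 = -18.4 + 12 = -6.4 dBFS.
Gap to target: 6 dB.

6 dB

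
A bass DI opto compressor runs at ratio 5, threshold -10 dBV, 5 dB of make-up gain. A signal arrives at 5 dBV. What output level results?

-2 dBV

The input is 15 dB above the -10 dBV threshold.
5:1 compression reduces that to 15/5 = 3 dB over.
So the level is -10 + 3 = -7 dBV; make-up adds 5 dB, giving -2 dBV.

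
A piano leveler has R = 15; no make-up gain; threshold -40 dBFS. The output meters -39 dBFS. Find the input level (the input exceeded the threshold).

-25 dBFS

That's 1 dB above the -40 dBFS threshold.
Input overshoot = R × output overshoot = 15 dB → input = -40 + 15 = -25 dBFS.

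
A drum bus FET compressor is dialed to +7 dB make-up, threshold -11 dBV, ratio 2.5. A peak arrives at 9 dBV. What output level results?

9 dBV sits 20 dB over threshold.
The 20 dB excess becomes 8 dB after 2.5:1 reduction.
That puts the output at -3 dBV; make-up adds 7 dB, giving 4 dBV.

4 dBV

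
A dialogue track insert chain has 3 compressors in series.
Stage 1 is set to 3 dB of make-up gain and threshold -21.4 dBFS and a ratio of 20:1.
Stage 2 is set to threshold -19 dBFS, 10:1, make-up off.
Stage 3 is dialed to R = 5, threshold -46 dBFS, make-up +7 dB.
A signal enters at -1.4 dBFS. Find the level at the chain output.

Stage 1: 20 dB above -21.4 dBFS, reduced 20:1 to 1 dB above → -20.4 dBFS; +3 dB make-up → -17.4 dBFS.
Stage 2: overshoot 1.6 dB → 1.6/10 = 0.16 dB → -18.84 dBFS.
Stage 3: overshoot 27.16 dB → 27.16/5 = 5.432 dB → -40.568 dBFS; +7 dB make-up → -33.568 dBFS.

-33.568 dBFS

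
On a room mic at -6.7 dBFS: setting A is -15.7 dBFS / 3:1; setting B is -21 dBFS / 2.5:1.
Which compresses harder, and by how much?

A: overshoot 9 dB → output overshoot 3 dB → GR 6 dB.
B: overshoot 14.3 dB → output overshoot 5.72 dB → GR 8.58 dB.
B reduces 2.58 dB more.

B, by 2.58 dB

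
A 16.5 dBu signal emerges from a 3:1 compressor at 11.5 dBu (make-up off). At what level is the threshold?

Gain reduction = 16.5 − 11.5 = 5 dB; output overshoot = GR / (R − 1) = 5 / 2 = 2.5 dB.
Threshold = output − output overshoot = 11.5 − 2.5 = 9 dBu.

9 dBu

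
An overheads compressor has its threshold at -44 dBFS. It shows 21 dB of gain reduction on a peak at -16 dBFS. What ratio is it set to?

Input overshoot = -16 − (-44) = 28 dB.
Output overshoot = 28 − 21 = 7 dB.
Ratio = input overshoot / output overshoot = 28 / 7 = 4.

4:1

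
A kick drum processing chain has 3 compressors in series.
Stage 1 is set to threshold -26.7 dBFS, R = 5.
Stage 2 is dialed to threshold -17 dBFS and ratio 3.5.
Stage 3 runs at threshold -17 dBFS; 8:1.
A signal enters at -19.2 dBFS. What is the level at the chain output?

-25.2 dBFS

Stage 1: 7.5 dB above -26.7 dBFS, reduced 5:1 to 1.5 dB above → -25.2 dBFS.
Stage 2: -25.2 dBFS ≤ -17 dBFS, so stage 2 doesn't engage; output -25.2 dBFS.
Stage 3: below threshold (-25.2 ≤ -17); passes unchanged; output -25.2 dBFS.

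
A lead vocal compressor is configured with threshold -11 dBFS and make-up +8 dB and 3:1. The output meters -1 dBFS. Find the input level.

Remove make-up: -1 − 8 = -9 dBFS.
The compressed level sits -9 − (-11) = 2 dB over threshold.
Before 3:1 compression the overshoot was 2 × 3 = 6 dB, so input = -11 + 6 = -5 dBFS.

-5 dBFS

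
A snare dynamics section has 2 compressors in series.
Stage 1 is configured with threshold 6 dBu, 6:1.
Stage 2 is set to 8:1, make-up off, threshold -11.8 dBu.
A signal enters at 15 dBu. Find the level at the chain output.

-9.3875 dBu

Stage 1: 9 dB above 6 dBu, reduced 6:1 to 1.5 dB above → 7.5 dBu.
Stage 2: 7.5 dBu is 19.3 dB over -11.8 dBu; at 8:1 that becomes 2.4125 dB over, giving -9.3875 dBu.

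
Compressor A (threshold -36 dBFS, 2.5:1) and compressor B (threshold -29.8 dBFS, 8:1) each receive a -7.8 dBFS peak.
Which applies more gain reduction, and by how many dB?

A: overshoot 28.2 dB → output overshoot 11.28 dB → GR 16.92 dB.
B: overshoot 22 dB → output overshoot 2.75 dB → GR 19.25 dB.
Difference: 2.33 dB in favour of B.

B, by 2.33 dB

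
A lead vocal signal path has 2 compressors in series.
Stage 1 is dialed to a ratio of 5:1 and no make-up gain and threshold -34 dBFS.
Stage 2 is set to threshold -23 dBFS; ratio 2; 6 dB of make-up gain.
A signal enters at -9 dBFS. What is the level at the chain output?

Stage 1: overshoot 25 dB → 25/5 = 5 dB → -29 dBFS.
Stage 2: -29 dBFS ≤ -23 dBFS, so stage 2 doesn't engage; make-up brings it to -23 dBFS.

-23 dBFS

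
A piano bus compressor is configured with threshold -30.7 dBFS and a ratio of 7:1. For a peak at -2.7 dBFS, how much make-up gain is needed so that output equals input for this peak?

Without make-up, output = threshold + overshoot/7 = -30.7 + 4 = -26.7 dBFS.
Gap to target: 24 dB.

24 dB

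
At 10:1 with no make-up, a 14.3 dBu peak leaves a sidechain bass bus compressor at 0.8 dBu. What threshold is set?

Input is 15 dB above T (since output overshoot × R = input overshoot: (0.8 − T)·10 = 14.3 − T gives T = -0.7 dBu).
Check: -0.7 + (14.3 − (-0.7))/10 = -0.7 + 1.5 = 0.8 dBu. ✓

-0.7 dBu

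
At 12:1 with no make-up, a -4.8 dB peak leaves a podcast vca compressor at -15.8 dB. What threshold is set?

Let T be the threshold. Output overshoot = (input overshoot)/R, so -15.8 − T = (-4.8 − T)/12.
12·(-15.8 − T) = -4.8 − T → 11·T = -189.6 − (-4.8) = -184.8.
T = -184.8/11 = -16.8 dB.

-16.8 dB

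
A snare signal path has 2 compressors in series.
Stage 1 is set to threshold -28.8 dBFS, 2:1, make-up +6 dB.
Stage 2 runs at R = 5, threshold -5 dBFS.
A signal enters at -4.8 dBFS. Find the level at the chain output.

-10.8 dBFS

Stage 1: -4.8 dBFS is 24 dB over -28.8 dBFS; at 2:1 that becomes 12 dB over, giving -16.8 dBFS; +6 dB make-up → -10.8 dBFS.
Stage 2: -10.8 dBFS ≤ -5 dBFS, so stage 2 doesn't engage; output -10.8 dBFS.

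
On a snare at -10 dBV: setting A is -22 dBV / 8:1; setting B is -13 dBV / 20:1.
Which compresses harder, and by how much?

A: 12 dB over, compressed to 1.5 dB over, so 10.5 dB of GR.
B: 3 dB over, compressed to 0.15 dB over, so 2.85 dB of GR.
A reduces 7.65 dB more.

A, by 7.65 dB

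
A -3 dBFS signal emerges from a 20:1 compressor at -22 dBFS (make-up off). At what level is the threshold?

Let T be the threshold. Output overshoot = (input overshoot)/R, so -22 − T = (-3 − T)/20.
20·(-22 − T) = -3 − T → 19·T = -440 − (-3) = -437.
T = -437/19 = -23 dBFS.

-23 dBFS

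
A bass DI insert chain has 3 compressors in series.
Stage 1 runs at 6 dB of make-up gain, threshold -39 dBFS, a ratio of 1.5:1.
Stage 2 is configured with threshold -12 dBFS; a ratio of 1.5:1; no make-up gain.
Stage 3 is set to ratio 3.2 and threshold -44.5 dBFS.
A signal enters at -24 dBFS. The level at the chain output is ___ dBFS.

-37.78125 dBFS

Stage 1: -24 dBFS is 15 dB over -39 dBFS; at 1.5:1 that becomes 10 dB over, giving -29 dBFS; +6 dB make-up → -23 dBFS.
Stage 2: -23 dBFS ≤ -12 dBFS, so stage 2 doesn't engage; output -23 dBFS.
Stage 3: -23 dBFS is 21.5 dB over -44.5 dBFS; at 3.2:1 that becomes 6.71875 dB over, giving -37.78125 dBFS.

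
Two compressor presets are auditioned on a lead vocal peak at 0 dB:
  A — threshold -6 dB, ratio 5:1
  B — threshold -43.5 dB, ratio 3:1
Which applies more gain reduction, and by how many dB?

B, by 24.2 dB

A: overshoot 6 dB → output overshoot 1.2 dB → GR 4.8 dB.
B: overshoot 43.5 dB → output overshoot 14.5 dB → GR 29 dB.
B reduces 24.2 dB more.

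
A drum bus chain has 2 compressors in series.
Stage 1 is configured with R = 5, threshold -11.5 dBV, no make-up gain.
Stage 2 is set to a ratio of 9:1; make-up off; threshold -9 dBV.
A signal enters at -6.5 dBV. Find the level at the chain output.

-10.5 dBV

Stage 1: 5 dB above -11.5 dBV, reduced 5:1 to 1 dB above → -10.5 dBV.
Stage 2: below threshold (-10.5 ≤ -9); passes unchanged; output -10.5 dBV.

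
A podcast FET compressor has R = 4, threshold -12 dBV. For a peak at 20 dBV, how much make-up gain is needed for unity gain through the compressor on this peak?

24 dB

Overshoot 32 dB → 32/4 = 8 dB after compression, so the compressed level is -12 + 8 = -4 dBV.
Make-up = target − compressed = 20 − (-4) = 24 dB.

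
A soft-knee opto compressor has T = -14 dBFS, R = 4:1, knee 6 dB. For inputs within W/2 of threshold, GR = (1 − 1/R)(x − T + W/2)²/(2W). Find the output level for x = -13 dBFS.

x − T + W/2 = -13 − (-14) + 3 = 4.
GR = (1 − 1/4) × 4² / 12 = 0.75 × 16 / 12 = 1 dB.
Output = -13 − 1 = -14 dBFS.

-14 dBFS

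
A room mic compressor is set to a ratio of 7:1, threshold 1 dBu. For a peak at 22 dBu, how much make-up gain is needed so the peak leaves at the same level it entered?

Overshoot 21 dB → 21/7 = 3 dB after compression, so the compressed level is 1 + 3 = 4 dBu.
Make-up = target − compressed = 22 − 4 = 18 dB.

18 dB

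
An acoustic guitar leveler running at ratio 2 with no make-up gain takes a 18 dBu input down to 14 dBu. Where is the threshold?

Input is 8 dB above T (since output overshoot × R = input overshoot: (14 − T)·2 = 18 − T gives T = 10 dBu).
Check: 10 + (18 − 10)/2 = 10 + 4 = 14 dBu. ✓

10 dBu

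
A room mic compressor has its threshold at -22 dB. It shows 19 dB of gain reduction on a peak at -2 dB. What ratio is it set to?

20:1

Input overshoot = -2 − (-22) = 20 dB.
Output overshoot = 20 − 19 = 1 dB.
Ratio = input overshoot / output overshoot = 20 / 1 = 20.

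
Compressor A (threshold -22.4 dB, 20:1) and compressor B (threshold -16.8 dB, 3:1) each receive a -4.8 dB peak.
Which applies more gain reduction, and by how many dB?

A, by 8.72 dB

A: overshoot 17.6 dB → output overshoot 0.88 dB → GR 16.72 dB.
B: overshoot 12 dB → output overshoot 4 dB → GR 8 dB.
Difference: 8.72 dB in favour of A.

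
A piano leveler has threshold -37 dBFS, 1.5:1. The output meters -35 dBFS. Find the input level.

The compressed level sits -35 − (-37) = 2 dB over threshold.
Undo the ratio: input overshoot = 2 × 1.5 = 3 dB, giving input = -34 dBFS.

-34 dBFS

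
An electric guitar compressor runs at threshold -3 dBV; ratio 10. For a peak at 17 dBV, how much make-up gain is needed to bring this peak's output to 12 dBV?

13 dB

Without make-up, output = threshold + overshoot/10 = -3 + 2 = -1 dBV.
Gap to target: 13 dB.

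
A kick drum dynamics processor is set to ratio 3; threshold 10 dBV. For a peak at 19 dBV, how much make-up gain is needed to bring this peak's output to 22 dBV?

The peak compresses to 10 + 9/3 = 13 dBV.
To reach 22 dBV requires 22 − 13 = 9 dB of make-up.

9 dB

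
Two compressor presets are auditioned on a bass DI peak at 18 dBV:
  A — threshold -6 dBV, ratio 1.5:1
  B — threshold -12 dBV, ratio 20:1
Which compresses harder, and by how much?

B, by 20.5 dB

A: GR = 24 − 24/1.5 = 8 dB.
B: GR = 30 − 30/20 = 28.5 dB.
B applies 20.5 dB more gain reduction.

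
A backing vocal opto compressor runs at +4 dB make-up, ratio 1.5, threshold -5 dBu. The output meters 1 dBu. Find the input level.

-2 dBu

Stripping the +4 dB make-up gives -3 dBu at the gain stage.
The compressed level sits -3 − (-5) = 2 dB over threshold.
Before 1.5:1 compression the overshoot was 2 × 1.5 = 3 dB, so input = -5 + 3 = -2 dBu.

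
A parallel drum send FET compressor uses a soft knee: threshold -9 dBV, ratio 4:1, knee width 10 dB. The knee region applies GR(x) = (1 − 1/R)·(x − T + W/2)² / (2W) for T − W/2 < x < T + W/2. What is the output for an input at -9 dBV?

-9.9375 dBV

x − T + W/2 = -9 − (-9) + 5 = 5.
GR = (1 − 1/4) × 5² / 20 = 0.75 × 25 / 20 = 0.9375 dB.
Output = -9 − 0.9375 = -9.9375 dBV.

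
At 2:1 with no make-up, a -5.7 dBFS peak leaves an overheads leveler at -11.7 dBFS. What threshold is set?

Input is 12 dB above T (since output overshoot × R = input overshoot: (-11.7 − T)·2 = -5.7 − T gives T = -17.7 dBFS).
Check: -17.7 + (-5.7 − (-17.7))/2 = -17.7 + 6 = -11.7 dBFS. ✓

-17.7 dBFS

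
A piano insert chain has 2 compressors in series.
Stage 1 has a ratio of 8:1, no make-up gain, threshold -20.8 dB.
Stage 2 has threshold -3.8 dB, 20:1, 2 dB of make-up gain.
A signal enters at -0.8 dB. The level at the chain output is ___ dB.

Stage 1: 20 dB above -20.8 dB, reduced 8:1 to 2.5 dB above → -18.3 dB.
Stage 2: -18.3 dB ≤ -3.8 dB, so stage 2 doesn't engage; make-up brings it to -16.3 dB.

-16.3 dB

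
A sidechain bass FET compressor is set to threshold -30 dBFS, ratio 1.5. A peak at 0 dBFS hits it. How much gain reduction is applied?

The signal is 30 dB above threshold.
A 1.5:1 ratio leaves 20 dB of that excess.
GR = overshoot in − overshoot out = 30 − 20 = 10 dB.

10 dB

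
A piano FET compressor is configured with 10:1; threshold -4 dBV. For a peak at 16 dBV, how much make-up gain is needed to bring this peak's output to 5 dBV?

The peak compresses to -4 + 20/10 = -2 dBV.
To reach 5 dBV requires 5 − (-2) = 7 dB of make-up.

7 dB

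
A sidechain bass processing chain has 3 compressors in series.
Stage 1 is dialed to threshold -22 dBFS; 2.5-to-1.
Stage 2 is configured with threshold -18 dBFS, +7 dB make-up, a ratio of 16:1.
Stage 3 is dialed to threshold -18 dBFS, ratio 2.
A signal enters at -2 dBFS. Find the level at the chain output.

-14.375 dBFS

Stage 1: 20 dB above -22 dBFS, reduced 2.5:1 to 8 dB above → -14 dBFS.
Stage 2: -14 dBFS is 4 dB over -18 dBFS; at 16:1 that becomes 0.25 dB over, giving -17.75 dBFS; +7 dB make-up → -10.75 dBFS.
Stage 3: overshoot 7.25 dB → 7.25/2 = 3.625 dB → -14.375 dBFS.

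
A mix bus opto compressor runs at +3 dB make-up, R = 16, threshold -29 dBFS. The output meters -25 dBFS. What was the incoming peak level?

-13 dBFS

Remove make-up: -25 − 3 = -28 dBFS.
That's 1 dB above the -29 dBFS threshold.
Before 16:1 compression the overshoot was 1 × 16 = 16 dB, so input = -29 + 16 = -13 dBFS.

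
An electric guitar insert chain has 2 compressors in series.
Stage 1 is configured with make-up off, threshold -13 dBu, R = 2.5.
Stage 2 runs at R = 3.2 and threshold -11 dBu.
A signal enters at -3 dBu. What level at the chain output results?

-10.375 dBu

Stage 1: overshoot 10 dB → 10/2.5 = 4 dB → -9 dBu.
Stage 2: overshoot 2 dB → 2/3.2 = 0.625 dB → -10.375 dBu.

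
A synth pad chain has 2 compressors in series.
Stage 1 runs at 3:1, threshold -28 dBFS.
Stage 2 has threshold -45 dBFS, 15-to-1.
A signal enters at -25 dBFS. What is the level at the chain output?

-43.8 dBFS

Stage 1: overshoot 3 dB → 3/3 = 1 dB → -27 dBFS.
Stage 2: overshoot 18 dB → 18/15 = 1.2 dB → -43.8 dBFS.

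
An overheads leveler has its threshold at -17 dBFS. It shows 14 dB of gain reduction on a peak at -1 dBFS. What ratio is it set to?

Input overshoot = -1 − (-17) = 16 dB.
Output overshoot = 16 − 14 = 2 dB.
Ratio = input overshoot / output overshoot = 16 / 2 = 8.

8:1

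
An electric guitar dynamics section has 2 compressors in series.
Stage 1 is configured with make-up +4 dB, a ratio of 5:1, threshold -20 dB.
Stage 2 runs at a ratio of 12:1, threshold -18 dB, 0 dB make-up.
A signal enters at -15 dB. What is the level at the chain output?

-17.75 dB

Stage 1: overshoot 5 dB → 5/5 = 1 dB → -19 dB; +4 dB make-up → -15 dB.
Stage 2: -15 dB is 3 dB over -18 dB; at 12:1 that becomes 0.25 dB over, giving -17.75 dB.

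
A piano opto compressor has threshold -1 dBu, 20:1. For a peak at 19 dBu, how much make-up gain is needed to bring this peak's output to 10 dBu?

Overshoot 20 dB → 20/20 = 1 dB after compression, so the compressed level is -1 + 1 = 0 dBu.
Make-up = target − compressed = 10 − 0 = 10 dB.

10 dB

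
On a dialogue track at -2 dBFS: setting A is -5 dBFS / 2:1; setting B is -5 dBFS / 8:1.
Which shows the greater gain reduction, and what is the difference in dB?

B, by 1.125 dB

A: GR = 3 − 3/2 = 1.5 dB.
B: GR = 3 − 3/8 = 2.625 dB.
Difference: 1.125 dB in favour of B.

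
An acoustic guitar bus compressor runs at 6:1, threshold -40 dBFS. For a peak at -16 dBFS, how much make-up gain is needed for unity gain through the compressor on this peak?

Overshoot 24 dB → 24/6 = 4 dB after compression, so the compressed level is -40 + 4 = -36 dBFS.
Make-up = target − compressed = -16 − (-36) = 20 dB.

20 dB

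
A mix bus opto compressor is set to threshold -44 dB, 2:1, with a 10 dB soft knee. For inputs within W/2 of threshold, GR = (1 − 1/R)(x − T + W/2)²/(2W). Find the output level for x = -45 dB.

-45.4 dB

x − T + W/2 = -45 − (-44) + 5 = 4.
GR = (1 − 1/2) × 4² / 20 = 0.5 × 16 / 20 = 0.4 dB.
Output = -45 − 0.4 = -45.4 dB.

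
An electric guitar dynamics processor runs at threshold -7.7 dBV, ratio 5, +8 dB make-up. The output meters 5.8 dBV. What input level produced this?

Before make-up, the level was 5.8 − 8 = -2.2 dBV.
The compressed level sits -2.2 − (-7.7) = 5.5 dB over threshold.
Before 5:1 compression the overshoot was 5.5 × 5 = 27.5 dB, so input = -7.7 + 27.5 = 19.8 dBV.

19.8 dBV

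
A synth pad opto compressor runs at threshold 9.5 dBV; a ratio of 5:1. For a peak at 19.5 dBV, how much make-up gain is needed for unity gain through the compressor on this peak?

8 dB

Without make-up, output = threshold + overshoot/5 = 9.5 + 2 = 11.5 dBV.
Gap to target: 8 dB.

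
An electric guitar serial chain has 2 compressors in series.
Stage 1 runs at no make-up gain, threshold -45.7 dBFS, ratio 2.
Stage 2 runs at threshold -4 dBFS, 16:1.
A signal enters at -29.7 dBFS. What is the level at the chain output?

Stage 1: 16 dB above -45.7 dBFS, reduced 2:1 to 8 dB above → -37.7 dBFS.
Stage 2: -37.7 dBFS is at or below the -4 dBFS threshold — no compression; output -37.7 dBFS.

-37.7 dBFS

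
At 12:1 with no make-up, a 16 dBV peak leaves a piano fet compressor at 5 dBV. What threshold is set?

Gain reduction = 16 − 5 = 11 dB; output overshoot = GR / (R − 1) = 11 / 11 = 1 dB.
Threshold = output − output overshoot = 5 − 1 = 4 dBV.

4 dBV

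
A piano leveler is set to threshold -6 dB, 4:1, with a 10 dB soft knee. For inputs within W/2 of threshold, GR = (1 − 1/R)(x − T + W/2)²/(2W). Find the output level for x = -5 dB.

-6.35 dB

x − T + W/2 = -5 − (-6) + 5 = 6.
GR = (1 − 1/4) × 6² / 20 = 0.75 × 36 / 20 = 1.35 dB.
Output = -5 − 1.35 = -6.35 dB.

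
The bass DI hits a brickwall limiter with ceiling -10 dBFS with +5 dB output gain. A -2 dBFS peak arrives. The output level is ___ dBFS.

A brickwall limiter is an ∞:1 compressor: any input above the ceiling is clamped to -10 dBFS.
Output gain then adds 5 dB: -10 + 5 = -5 dBFS.

-5 dBFS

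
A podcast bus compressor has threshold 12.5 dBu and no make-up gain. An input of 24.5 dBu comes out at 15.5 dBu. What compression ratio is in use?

4:1

Input overshoot = 24.5 − 12.5 = 12 dB; output overshoot = 15.5 − 12.5 = 3 dB.
Ratio = 12 / 3 = 4.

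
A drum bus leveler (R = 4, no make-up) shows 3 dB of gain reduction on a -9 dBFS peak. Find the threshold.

-13 dBFS

Input is 4 dB above T (since output overshoot × R = input overshoot: (-12 − T)·4 = -9 − T gives T = -13 dBFS).
Check: -13 + (-9 − (-13))/4 = -13 + 1 = -12 dBFS. ✓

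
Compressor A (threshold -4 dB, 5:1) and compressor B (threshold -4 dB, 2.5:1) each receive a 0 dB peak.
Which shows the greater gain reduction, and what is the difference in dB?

A: GR = 4 − 4/5 = 3.2 dB.
B: GR = 4 − 4/2.5 = 2.4 dB.
A applies 0.8 dB more gain reduction.

A, by 0.8 dB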